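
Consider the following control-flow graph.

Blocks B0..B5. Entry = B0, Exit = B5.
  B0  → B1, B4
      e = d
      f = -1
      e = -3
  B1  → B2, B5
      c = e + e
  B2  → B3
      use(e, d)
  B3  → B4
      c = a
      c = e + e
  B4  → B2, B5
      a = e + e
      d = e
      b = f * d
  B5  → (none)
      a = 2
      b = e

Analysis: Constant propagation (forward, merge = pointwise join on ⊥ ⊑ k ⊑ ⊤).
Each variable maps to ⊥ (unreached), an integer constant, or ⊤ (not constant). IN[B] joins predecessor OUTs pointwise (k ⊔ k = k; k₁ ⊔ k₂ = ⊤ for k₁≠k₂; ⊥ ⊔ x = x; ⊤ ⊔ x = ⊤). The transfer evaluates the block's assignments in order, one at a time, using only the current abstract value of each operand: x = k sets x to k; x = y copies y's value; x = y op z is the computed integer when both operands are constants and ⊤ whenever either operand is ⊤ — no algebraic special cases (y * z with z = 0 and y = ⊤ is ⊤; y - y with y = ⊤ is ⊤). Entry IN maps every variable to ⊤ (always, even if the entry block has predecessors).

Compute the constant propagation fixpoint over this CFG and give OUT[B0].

Fixpoint table:
  B0:  IN=(all ⊤)  OUT={e:-3, f:-1; rest ⊤}
  B1:  IN={e:-3, f:-1; rest ⊤}  OUT={c:-6, e:-3, f:-1; rest ⊤}
  B2:  IN={e:-3, f:-1; rest ⊤}  OUT={e:-3, f:-1; rest ⊤}
  B3:  IN={e:-3, f:-1; rest ⊤}  OUT={c:-6, e:-3, f:-1; rest ⊤}
  B4:  IN={e:-3, f:-1; rest ⊤}  OUT={a:-6, b:3, d:-3, e:-3, f:-1; rest ⊤}
  B5:  IN={e:-3, f:-1; rest ⊤}  OUT={a:2, b:-3, e:-3, f:-1; rest ⊤}

B0 is the boundary node: IN[B0] = {a: ⊤, b: ⊤, c: ⊤, d: ⊤, e: ⊤, f: ⊤}
Applying B0's transfer function to that IN value gives OUT[B0] (row B0 above).

Answer: {a: ⊤, b: ⊤, c: ⊤, d: ⊤, e: -3, f: -1}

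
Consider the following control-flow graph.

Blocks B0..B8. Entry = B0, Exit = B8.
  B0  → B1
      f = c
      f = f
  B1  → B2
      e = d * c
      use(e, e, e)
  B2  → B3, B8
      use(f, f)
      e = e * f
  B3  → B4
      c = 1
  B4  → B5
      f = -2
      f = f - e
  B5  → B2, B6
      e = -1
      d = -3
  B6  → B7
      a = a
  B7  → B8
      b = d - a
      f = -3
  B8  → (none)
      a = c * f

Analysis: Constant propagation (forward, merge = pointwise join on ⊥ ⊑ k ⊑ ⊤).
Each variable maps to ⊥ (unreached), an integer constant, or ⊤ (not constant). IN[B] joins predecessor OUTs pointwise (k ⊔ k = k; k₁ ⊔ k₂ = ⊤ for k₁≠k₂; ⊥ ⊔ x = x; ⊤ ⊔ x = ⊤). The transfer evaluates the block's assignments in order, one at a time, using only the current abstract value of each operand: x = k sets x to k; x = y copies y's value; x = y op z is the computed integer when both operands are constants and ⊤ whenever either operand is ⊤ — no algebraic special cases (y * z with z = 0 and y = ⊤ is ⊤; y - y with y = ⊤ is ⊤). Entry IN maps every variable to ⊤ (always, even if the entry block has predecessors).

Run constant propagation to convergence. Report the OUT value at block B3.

Fixpoint table:
  B0: | IN=(all ⊤) | OUT=(all ⊤)
  B1: | IN=(all ⊤) | OUT=(all ⊤)
  B2: | IN=(all ⊤) | OUT=(all ⊤)
  B3: | IN=(all ⊤) | OUT={c:1; rest ⊤}
  B4: | IN={c:1; rest ⊤} | OUT={c:1; rest ⊤}
  B5: | IN={c:1; rest ⊤} | OUT={c:1, d:-3, e:-1; rest ⊤}
  B6: | IN={c:1, d:-3, e:-1; rest ⊤} | OUT={c:1, d:-3, e:-1; rest ⊤}
  B7: | IN={c:1, d:-3, e:-1; rest ⊤} | OUT={c:1, d:-3, e:-1, f:-3; rest ⊤}
  B8: | IN=(all ⊤) | OUT=(all ⊤)

Merge at B3: IN[B3] = OUT[B2] = {a: ⊤, b: ⊤, c: ⊤, d: ⊤, e: ⊤, f: ⊤}
Applying B3's transfer function to that IN value gives OUT[B3] (row B3 above).

Answer: {a: ⊤, b: ⊤, c: 1, d: ⊤, e: ⊤, f: ⊤}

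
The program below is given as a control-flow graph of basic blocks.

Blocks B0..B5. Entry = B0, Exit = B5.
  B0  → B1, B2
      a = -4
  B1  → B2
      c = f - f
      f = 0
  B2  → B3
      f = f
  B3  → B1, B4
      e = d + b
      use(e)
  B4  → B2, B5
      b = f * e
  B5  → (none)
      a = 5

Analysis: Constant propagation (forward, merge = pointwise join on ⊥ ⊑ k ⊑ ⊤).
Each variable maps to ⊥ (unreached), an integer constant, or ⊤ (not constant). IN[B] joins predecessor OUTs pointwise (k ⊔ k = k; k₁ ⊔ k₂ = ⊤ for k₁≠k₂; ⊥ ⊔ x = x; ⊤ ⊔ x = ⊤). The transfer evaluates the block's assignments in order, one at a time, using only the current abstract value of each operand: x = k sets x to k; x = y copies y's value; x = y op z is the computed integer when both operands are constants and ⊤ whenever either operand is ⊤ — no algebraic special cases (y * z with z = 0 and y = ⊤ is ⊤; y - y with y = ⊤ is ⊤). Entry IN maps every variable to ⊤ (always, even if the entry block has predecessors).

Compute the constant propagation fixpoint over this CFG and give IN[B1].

Answer: {a: -4, b: ⊤, c: ⊤, d: ⊤, e: ⊤, f: ⊤}

Working:
Per-block solution:
  B0:   IN=(all ⊤)   OUT={a:-4; rest ⊤}
  B1:   IN={a:-4; rest ⊤}   OUT={a:-4, f:0; rest ⊤}
  B2:   IN={a:-4; rest ⊤}   OUT={a:-4; rest ⊤}
  B3:   IN={a:-4; rest ⊤}   OUT={a:-4; rest ⊤}
  B4:   IN={a:-4; rest ⊤}   OUT={a:-4; rest ⊤}
  B5:   IN={a:-4; rest ⊤}   OUT={a:5; rest ⊤}

Merge at B1: IN[B1] = OUT[B0] ⊔ OUT[B3] = {a: -4, b: ⊤, c: ⊤, d: ⊤, e: ⊤, f: ⊤}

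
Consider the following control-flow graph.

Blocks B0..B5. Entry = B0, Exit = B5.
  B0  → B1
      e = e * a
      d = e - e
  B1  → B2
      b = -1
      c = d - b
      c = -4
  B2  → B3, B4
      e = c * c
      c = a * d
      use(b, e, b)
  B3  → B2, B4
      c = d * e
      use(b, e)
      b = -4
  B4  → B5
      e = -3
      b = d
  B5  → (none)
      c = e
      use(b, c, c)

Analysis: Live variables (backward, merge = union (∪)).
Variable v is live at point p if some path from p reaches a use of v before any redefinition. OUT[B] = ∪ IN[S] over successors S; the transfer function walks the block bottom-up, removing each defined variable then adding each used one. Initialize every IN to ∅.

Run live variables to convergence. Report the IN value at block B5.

Answer: {b, e}

Trace:
Per-block solution:
  B0: | IN={a, e} | OUT={a, d}
  B1: | IN={a, d} | OUT={a, b, c, d}
  B2: | IN={a, b, c, d} | OUT={a, b, d, e}
  B3: | IN={a, b, d, e} | OUT={a, b, c, d}
  B4: | IN={d} | OUT={b, e}
  B5: | IN={b, e} | OUT={}

B5 is the boundary node: OUT[B5] = {}
Applying B5's transfer function to that OUT value gives IN[B5] (row B5 above).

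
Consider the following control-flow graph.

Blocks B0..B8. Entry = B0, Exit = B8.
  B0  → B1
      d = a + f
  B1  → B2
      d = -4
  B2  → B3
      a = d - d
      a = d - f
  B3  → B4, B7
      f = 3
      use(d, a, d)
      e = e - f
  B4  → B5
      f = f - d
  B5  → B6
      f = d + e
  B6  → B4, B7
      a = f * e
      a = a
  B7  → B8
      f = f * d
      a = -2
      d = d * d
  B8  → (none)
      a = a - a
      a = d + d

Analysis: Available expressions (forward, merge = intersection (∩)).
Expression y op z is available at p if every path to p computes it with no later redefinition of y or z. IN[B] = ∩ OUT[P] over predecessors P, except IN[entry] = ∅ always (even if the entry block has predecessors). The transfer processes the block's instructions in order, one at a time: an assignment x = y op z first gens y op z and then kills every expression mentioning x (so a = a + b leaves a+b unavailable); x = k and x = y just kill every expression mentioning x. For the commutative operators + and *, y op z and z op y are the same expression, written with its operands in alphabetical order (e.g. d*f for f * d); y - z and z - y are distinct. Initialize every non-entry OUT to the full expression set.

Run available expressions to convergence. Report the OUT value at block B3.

Answer: {d-d}

Working:
Converged values:
  B0:  IN={}  OUT={a+f}
  B1:  IN={a+f}  OUT={a+f}
  B2:  IN={a+f}  OUT={d-d, d-f}
  B3:  IN={d-d, d-f}  OUT={d-d}
  B4:  IN={d-d}  OUT={d-d}
  B5:  IN={d-d}  OUT={d+e, d-d}
  B6:  IN={d+e, d-d}  OUT={d+e, d-d, e*f}
  B7:  IN={d-d}  OUT={}
  B8:  IN={}  OUT={d+d}

Merge at B3: IN[B3] = OUT[B2] = {d-d, d-f}
Applying B3's transfer function to that IN value gives OUT[B3] (row B3 above).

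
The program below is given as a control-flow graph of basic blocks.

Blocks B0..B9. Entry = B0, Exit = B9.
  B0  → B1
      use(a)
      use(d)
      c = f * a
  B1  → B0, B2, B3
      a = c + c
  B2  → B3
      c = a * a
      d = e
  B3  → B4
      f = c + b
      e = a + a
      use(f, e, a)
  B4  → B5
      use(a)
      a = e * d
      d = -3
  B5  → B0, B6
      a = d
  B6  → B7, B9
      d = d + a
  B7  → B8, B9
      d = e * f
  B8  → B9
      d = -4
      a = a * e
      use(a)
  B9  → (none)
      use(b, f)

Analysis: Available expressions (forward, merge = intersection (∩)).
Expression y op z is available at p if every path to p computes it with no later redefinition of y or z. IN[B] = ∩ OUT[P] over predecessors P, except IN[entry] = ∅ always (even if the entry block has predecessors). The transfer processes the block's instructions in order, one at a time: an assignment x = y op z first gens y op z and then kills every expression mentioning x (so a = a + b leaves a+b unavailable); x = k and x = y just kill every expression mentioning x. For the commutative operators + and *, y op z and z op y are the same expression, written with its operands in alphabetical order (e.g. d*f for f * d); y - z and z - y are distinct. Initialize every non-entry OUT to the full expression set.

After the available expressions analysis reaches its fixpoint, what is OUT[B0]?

Per-block solution:
  B0:  IN={}  OUT={a*f}
  B1:  IN={a*f}  OUT={c+c}
  B2:  IN={c+c}  OUT={a*a}
  B3:  IN={}  OUT={a+a, b+c}
  B4:  IN={a+a, b+c}  OUT={b+c}
  B5:  IN={b+c}  OUT={b+c}
  B6:  IN={b+c}  OUT={b+c}
  B7:  IN={b+c}  OUT={b+c, e*f}
  B8:  IN={b+c, e*f}  OUT={b+c, e*f}
  B9:  IN={b+c}  OUT={b+c}

Merge at B0 (entry node, so the boundary value {} is joined with the incoming edge(s)): IN[B0] = {} ∩ OUT[B1] ∩ OUT[B5] = {}
Applying B0's transfer function to that IN value gives OUT[B0] (row B0 above).

Answer: {a*f}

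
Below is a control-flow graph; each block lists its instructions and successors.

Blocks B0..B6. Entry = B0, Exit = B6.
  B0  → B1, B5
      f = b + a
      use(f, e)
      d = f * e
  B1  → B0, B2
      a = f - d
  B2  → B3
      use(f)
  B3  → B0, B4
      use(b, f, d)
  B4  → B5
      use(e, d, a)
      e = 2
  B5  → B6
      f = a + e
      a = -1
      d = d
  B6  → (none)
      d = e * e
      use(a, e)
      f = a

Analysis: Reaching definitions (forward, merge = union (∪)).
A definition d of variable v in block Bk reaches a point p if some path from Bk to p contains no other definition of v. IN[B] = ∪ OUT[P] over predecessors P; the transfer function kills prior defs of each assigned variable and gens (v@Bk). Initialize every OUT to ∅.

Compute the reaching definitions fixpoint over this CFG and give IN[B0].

Answer: {a@B1, d@B0, f@B0}

Derivation:
Fixpoint table:
  B0: | IN={a@B1, d@B0, f@B0} | OUT={a@B1, d@B0, f@B0}
  B1: | IN={a@B1, d@B0, f@B0} | OUT={a@B1, d@B0, f@B0}
  B2: | IN={a@B1, d@B0, f@B0} | OUT={a@B1, d@B0, f@B0}
  B3: | IN={a@B1, d@B0, f@B0} | OUT={a@B1, d@B0, f@B0}
  B4: | IN={a@B1, d@B0, f@B0} | OUT={a@B1, d@B0, e@B4, f@B0}
  B5: | IN={a@B1, d@B0, e@B4, f@B0} | OUT={a@B5, d@B5, e@B4, f@B5}
  B6: | IN={a@B5, d@B5, e@B4, f@B5} | OUT={a@B5, d@B6, e@B4, f@B6}

Merge at B0 (entry node, so the boundary value {} is joined with the incoming edge(s)): IN[B0] = {} ⊔ OUT[B1] ⊔ OUT[B3] = {a@B1, d@B0, f@B0}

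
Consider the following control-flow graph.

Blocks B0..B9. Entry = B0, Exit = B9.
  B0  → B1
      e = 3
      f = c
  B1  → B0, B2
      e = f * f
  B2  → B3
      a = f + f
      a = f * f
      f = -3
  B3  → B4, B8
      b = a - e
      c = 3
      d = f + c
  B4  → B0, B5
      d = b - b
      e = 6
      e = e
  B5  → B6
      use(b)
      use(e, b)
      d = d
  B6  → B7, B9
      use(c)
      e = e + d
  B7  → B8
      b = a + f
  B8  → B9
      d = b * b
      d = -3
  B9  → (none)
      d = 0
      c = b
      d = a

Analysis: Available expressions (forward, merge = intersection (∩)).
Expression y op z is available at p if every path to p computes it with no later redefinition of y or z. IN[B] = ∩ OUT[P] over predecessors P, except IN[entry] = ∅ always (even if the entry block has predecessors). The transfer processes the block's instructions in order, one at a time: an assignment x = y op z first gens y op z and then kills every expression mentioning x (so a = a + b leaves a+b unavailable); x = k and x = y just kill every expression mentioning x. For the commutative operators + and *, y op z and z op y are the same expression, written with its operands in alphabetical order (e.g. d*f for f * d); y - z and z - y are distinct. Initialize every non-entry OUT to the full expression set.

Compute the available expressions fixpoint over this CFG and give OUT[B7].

Answer: {a+f, c+f}

Trace:
Per-block solution:
  B0: | IN={} | OUT={}
  B1: | IN={} | OUT={f*f}
  B2: | IN={f*f} | OUT={}
  B3: | IN={} | OUT={a-e, c+f}
  B4: | IN={a-e, c+f} | OUT={b-b, c+f}
  B5: | IN={b-b, c+f} | OUT={b-b, c+f}
  B6: | IN={b-b, c+f} | OUT={b-b, c+f}
  B7: | IN={b-b, c+f} | OUT={a+f, c+f}
  B8: | IN={c+f} | OUT={b*b, c+f}
  B9: | IN={c+f} | OUT={}

Merge at B7: IN[B7] = OUT[B6] = {b-b, c+f}
Applying B7's transfer function to that IN value gives OUT[B7] (row B7 above).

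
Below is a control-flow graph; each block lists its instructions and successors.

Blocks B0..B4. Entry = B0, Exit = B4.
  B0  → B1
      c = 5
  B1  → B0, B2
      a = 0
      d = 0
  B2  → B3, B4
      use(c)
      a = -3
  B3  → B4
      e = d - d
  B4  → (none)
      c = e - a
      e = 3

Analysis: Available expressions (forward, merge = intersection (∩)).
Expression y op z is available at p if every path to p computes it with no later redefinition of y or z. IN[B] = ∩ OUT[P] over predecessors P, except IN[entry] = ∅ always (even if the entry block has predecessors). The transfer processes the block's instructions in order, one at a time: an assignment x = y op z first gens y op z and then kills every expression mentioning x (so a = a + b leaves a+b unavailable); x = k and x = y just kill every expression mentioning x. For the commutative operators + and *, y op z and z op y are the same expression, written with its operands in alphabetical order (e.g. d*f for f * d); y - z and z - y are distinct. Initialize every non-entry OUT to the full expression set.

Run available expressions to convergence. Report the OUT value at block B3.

Answer: {d-d}

Trace:
Fixpoint table:
  B0:  IN={}  OUT={}
  B1:  IN={}  OUT={}
  B2:  IN={}  OUT={}
  B3:  IN={}  OUT={d-d}
  B4:  IN={}  OUT={}

Merge at B3: IN[B3] = OUT[B2] = {}
Applying B3's transfer function to that IN value gives OUT[B3] (row B3 above).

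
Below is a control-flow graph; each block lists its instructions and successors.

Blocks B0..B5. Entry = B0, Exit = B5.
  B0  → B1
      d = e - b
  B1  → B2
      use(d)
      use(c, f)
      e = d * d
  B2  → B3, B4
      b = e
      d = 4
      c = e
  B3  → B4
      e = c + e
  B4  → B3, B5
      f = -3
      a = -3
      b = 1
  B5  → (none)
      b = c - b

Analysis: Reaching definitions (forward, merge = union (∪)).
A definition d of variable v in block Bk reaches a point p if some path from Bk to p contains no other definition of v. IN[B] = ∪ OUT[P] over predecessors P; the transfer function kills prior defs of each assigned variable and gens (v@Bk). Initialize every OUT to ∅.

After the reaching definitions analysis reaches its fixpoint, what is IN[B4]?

Fixpoint table:
  B0:  IN={}  OUT={d@B0}
  B1:  IN={d@B0}  OUT={d@B0, e@B1}
  B2:  IN={d@B0, e@B1}  OUT={b@B2, c@B2, d@B2, e@B1}
  B3:  IN={a@B4, b@B2, b@B4, c@B2, d@B2, e@B1, e@B3, f@B4}  OUT={a@B4, b@B2, b@B4, c@B2, d@B2, e@B3, f@B4}
  B4:  IN={a@B4, b@B2, b@B4, c@B2, d@B2, e@B1, e@B3, f@B4}  OUT={a@B4, b@B4, c@B2, d@B2, e@B1, e@B3, f@B4}
  B5:  IN={a@B4, b@B4, c@B2, d@B2, e@B1, e@B3, f@B4}  OUT={a@B4, b@B5, c@B2, d@B2, e@B1, e@B3, f@B4}

Merge at B4: IN[B4] = OUT[B2] ⊔ OUT[B3] = {a@B4, b@B2, b@B4, c@B2, d@B2, e@B1, e@B3, f@B4}

Answer: {a@B4, b@B2, b@B4, c@B2, d@B2, e@B1, e@B3, f@B4}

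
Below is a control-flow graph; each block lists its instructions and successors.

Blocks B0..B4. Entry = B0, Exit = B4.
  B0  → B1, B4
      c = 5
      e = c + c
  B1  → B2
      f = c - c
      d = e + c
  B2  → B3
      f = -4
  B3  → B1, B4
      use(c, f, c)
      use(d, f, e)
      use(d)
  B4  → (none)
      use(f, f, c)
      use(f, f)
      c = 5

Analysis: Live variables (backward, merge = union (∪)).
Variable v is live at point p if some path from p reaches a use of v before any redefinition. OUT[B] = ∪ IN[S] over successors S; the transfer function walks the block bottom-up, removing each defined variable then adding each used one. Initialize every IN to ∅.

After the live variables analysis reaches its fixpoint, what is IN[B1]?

Answer: {c, e}

Trace:
Converged values:
  B0:   IN={f}   OUT={c, e, f}
  B1:   IN={c, e}   OUT={c, d, e}
  B2:   IN={c, d, e}   OUT={c, d, e, f}
  B3:   IN={c, d, e, f}   OUT={c, e, f}
  B4:   IN={c, f}   OUT={}

Merge at B1: OUT[B1] = IN[B2] = {c, d, e}
Applying B1's transfer function to that OUT value gives IN[B1] (row B1 above).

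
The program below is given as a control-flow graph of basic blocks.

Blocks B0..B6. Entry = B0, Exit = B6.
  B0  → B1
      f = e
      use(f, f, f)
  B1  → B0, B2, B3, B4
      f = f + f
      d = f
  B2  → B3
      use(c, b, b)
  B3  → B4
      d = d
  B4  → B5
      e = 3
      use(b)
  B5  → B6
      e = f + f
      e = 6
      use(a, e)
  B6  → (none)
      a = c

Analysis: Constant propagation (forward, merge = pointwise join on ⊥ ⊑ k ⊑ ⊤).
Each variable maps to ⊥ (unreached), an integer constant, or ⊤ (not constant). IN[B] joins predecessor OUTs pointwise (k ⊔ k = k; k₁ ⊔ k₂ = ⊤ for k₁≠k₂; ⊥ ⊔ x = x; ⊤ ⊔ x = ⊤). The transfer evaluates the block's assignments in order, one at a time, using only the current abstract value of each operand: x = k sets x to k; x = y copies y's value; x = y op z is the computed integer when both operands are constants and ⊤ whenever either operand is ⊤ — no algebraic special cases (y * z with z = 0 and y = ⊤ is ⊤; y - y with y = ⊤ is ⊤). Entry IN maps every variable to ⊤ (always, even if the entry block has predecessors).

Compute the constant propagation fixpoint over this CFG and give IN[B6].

Converged values:
  B0:  IN=(all ⊤)  OUT=(all ⊤)
  B1:  IN=(all ⊤)  OUT=(all ⊤)
  B2:  IN=(all ⊤)  OUT=(all ⊤)
  B3:  IN=(all ⊤)  OUT=(all ⊤)
  B4:  IN=(all ⊤)  OUT={e:3; rest ⊤}
  B5:  IN={e:3; rest ⊤}  OUT={e:6; rest ⊤}
  B6:  IN={e:6; rest ⊤}  OUT={e:6; rest ⊤}

Merge at B6: IN[B6] = OUT[B5] = {a: ⊤, b: ⊤, c: ⊤, d: ⊤, e: 6, f: ⊤}

Answer: {a: ⊤, b: ⊤, c: ⊤, d: ⊤, e: 6, f: ⊤}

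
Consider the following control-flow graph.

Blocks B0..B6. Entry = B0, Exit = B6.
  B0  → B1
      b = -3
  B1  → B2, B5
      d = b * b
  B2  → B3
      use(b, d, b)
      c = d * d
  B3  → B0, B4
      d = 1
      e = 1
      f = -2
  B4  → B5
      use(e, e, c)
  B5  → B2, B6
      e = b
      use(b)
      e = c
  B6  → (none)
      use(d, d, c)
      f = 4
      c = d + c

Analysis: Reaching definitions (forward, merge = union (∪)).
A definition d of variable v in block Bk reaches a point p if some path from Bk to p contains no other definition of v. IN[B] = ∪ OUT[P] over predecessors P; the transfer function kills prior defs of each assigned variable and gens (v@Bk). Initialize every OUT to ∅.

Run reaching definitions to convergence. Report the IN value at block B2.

Answer: {b@B0, c@B2, d@B1, d@B3, e@B3, e@B5, f@B3}

Derivation:
Fixpoint table:
  B0:  IN={b@B0, c@B2, d@B3, e@B3, f@B3}  OUT={b@B0, c@B2, d@B3, e@B3, f@B3}
  B1:  IN={b@B0, c@B2, d@B3, e@B3, f@B3}  OUT={b@B0, c@B2, d@B1, e@B3, f@B3}
  B2:  IN={b@B0, c@B2, d@B1, d@B3, e@B3, e@B5, f@B3}  OUT={b@B0, c@B2, d@B1, d@B3, e@B3, e@B5, f@B3}
  B3:  IN={b@B0, c@B2, d@B1, d@B3, e@B3, e@B5, f@B3}  OUT={b@B0, c@B2, d@B3, e@B3, f@B3}
  B4:  IN={b@B0, c@B2, d@B3, e@B3, f@B3}  OUT={b@B0, c@B2, d@B3, e@B3, f@B3}
  B5:  IN={b@B0, c@B2, d@B1, d@B3, e@B3, f@B3}  OUT={b@B0, c@B2, d@B1, d@B3, e@B5, f@B3}
  B6:  IN={b@B0, c@B2, d@B1, d@B3, e@B5, f@B3}  OUT={b@B0, c@B6, d@B1, d@B3, e@B5, f@B6}

Merge at B2: IN[B2] = OUT[B1] ⊔ OUT[B5] = {b@B0, c@B2, d@B1, d@B3, e@B3, e@B5, f@B3}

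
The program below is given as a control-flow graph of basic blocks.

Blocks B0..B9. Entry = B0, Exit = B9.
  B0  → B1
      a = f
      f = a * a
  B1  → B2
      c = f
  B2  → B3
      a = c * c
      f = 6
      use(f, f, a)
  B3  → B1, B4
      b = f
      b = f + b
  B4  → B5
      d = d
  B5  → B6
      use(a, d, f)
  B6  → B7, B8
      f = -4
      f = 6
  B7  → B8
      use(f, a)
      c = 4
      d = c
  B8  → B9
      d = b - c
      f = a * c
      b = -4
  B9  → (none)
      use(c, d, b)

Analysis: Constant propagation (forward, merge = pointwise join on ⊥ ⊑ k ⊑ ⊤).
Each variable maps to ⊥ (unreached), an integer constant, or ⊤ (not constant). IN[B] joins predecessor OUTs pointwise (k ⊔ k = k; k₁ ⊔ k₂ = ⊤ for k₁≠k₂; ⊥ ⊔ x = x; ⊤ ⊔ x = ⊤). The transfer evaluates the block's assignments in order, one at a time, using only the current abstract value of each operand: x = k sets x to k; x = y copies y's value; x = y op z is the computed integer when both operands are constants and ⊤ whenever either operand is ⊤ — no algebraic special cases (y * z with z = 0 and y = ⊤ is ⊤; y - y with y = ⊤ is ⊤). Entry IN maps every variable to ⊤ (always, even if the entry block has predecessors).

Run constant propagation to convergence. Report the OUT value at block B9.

Answer: {a: ⊤, b: -4, c: ⊤, d: ⊤, e: ⊤, f: ⊤}

Trace:
Fixpoint table:
  B0:   IN=(all ⊤)   OUT=(all ⊤)
  B1:   IN=(all ⊤)   OUT=(all ⊤)
  B2:   IN=(all ⊤)   OUT={f:6; rest ⊤}
  B3:   IN={f:6; rest ⊤}   OUT={b:12, f:6; rest ⊤}
  B4:   IN={b:12, f:6; rest ⊤}   OUT={b:12, f:6; rest ⊤}
  B5:   IN={b:12, f:6; rest ⊤}   OUT={b:12, f:6; rest ⊤}
  B6:   IN={b:12, f:6; rest ⊤}   OUT={b:12, f:6; rest ⊤}
  B7:   IN={b:12, f:6; rest ⊤}   OUT={b:12, c:4, d:4, f:6; rest ⊤}
  B8:   IN={b:12, f:6; rest ⊤}   OUT={b:-4; rest ⊤}
  B9:   IN={b:-4; rest ⊤}   OUT={b:-4; rest ⊤}

Merge at B9: IN[B9] = OUT[B8] = {a: ⊤, b: -4, c: ⊤, d: ⊤, e: ⊤, f: ⊤}
Applying B9's transfer function to that IN value gives OUT[B9] (row B9 above).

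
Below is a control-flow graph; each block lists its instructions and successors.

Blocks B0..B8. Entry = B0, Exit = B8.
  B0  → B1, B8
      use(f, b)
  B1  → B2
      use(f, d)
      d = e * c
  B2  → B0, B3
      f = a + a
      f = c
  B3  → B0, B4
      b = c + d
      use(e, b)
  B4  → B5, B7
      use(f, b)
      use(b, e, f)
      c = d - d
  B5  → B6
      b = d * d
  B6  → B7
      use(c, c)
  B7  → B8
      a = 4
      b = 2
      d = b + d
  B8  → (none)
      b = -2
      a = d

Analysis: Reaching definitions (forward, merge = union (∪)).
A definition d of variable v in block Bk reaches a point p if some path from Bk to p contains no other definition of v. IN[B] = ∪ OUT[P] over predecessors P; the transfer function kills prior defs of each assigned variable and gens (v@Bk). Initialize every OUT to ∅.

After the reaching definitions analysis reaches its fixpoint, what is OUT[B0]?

Per-block solution:
  B0: | IN={b@B3, d@B1, f@B2} | OUT={b@B3, d@B1, f@B2}
  B1: | IN={b@B3, d@B1, f@B2} | OUT={b@B3, d@B1, f@B2}
  B2: | IN={b@B3, d@B1, f@B2} | OUT={b@B3, d@B1, f@B2}
  B3: | IN={b@B3, d@B1, f@B2} | OUT={b@B3, d@B1, f@B2}
  B4: | IN={b@B3, d@B1, f@B2} | OUT={b@B3, c@B4, d@B1, f@B2}
  B5: | IN={b@B3, c@B4, d@B1, f@B2} | OUT={b@B5, c@B4, d@B1, f@B2}
  B6: | IN={b@B5, c@B4, d@B1, f@B2} | OUT={b@B5, c@B4, d@B1, f@B2}
  B7: | IN={b@B3, b@B5, c@B4, d@B1, f@B2} | OUT={a@B7, b@B7, c@B4, d@B7, f@B2}
  B8: | IN={a@B7, b@B3, b@B7, c@B4, d@B1, d@B7, f@B2} | OUT={a@B8, b@B8, c@B4, d@B1, d@B7, f@B2}

Merge at B0 (entry node, so the boundary value {} is joined with the incoming edge(s)): IN[B0] = {} ⊔ OUT[B2] ⊔ OUT[B3] = {b@B3, d@B1, f@B2}
Applying B0's transfer function to that IN value gives OUT[B0] (row B0 above).

Answer: {b@B3, d@B1, f@B2}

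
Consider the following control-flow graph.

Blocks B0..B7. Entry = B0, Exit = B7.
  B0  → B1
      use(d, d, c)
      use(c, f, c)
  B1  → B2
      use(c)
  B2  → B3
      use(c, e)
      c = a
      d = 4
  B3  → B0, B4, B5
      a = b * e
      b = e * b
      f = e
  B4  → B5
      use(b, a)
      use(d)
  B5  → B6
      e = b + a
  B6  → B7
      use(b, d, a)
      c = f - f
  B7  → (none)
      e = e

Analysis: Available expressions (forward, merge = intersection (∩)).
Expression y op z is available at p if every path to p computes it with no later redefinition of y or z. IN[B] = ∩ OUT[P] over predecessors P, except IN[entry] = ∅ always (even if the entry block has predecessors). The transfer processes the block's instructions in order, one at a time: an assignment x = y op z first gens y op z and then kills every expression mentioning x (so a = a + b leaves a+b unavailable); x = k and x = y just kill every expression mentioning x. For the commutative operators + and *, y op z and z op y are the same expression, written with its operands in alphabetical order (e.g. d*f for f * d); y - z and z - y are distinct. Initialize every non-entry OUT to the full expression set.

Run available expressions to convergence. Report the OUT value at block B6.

Per-block solution:
  B0: | IN={} | OUT={}
  B1: | IN={} | OUT={}
  B2: | IN={} | OUT={}
  B3: | IN={} | OUT={}
  B4: | IN={} | OUT={}
  B5: | IN={} | OUT={a+b}
  B6: | IN={a+b} | OUT={a+b, f-f}
  B7: | IN={a+b, f-f} | OUT={a+b, f-f}

Merge at B6: IN[B6] = OUT[B5] = {a+b}
Applying B6's transfer function to that IN value gives OUT[B6] (row B6 above).

Answer: {a+b, f-f}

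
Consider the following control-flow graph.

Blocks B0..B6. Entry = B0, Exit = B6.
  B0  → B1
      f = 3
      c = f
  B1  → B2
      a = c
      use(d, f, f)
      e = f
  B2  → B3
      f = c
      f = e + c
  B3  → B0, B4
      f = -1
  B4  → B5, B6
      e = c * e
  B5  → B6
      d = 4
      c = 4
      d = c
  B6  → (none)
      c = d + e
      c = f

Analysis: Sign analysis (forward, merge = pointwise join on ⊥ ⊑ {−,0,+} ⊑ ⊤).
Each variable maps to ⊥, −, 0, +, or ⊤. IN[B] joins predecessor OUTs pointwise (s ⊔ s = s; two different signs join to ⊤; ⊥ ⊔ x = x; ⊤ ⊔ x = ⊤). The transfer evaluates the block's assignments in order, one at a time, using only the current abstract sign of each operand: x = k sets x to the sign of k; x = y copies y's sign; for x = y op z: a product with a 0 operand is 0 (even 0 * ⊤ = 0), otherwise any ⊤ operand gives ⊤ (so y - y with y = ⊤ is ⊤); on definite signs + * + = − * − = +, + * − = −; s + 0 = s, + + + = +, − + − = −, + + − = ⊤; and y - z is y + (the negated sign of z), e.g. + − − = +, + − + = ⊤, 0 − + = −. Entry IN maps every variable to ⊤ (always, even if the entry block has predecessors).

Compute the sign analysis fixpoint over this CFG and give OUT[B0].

Answer: {a: ⊤, b: ⊤, c: +, d: ⊤, e: ⊤, f: +}

Trace:
Fixpoint table:
  B0:   IN=(all ⊤)   OUT={c:+, f:+; rest ⊤}
  B1:   IN={c:+, f:+; rest ⊤}   OUT={a:+, c:+, e:+, f:+; rest ⊤}
  B2:   IN={a:+, c:+, e:+, f:+; rest ⊤}   OUT={a:+, c:+, e:+, f:+; rest ⊤}
  B3:   IN={a:+, c:+, e:+, f:+; rest ⊤}   OUT={a:+, c:+, e:+, f:-; rest ⊤}
  B4:   IN={a:+, c:+, e:+, f:-; rest ⊤}   OUT={a:+, c:+, e:+, f:-; rest ⊤}
  B5:   IN={a:+, c:+, e:+, f:-; rest ⊤}   OUT={a:+, c:+, d:+, e:+, f:-; rest ⊤}
  B6:   IN={a:+, c:+, e:+, f:-; rest ⊤}   OUT={a:+, c:-, e:+, f:-; rest ⊤}

Merge at B0 (entry node, so the boundary value (all ⊤) is joined with the incoming edge(s)): IN[B0] = (all ⊤) ⊔ OUT[B3] = {a: ⊤, b: ⊤, c: ⊤, d: ⊤, e: ⊤, f: ⊤}
Applying B0's transfer function to that IN value gives OUT[B0] (row B0 above).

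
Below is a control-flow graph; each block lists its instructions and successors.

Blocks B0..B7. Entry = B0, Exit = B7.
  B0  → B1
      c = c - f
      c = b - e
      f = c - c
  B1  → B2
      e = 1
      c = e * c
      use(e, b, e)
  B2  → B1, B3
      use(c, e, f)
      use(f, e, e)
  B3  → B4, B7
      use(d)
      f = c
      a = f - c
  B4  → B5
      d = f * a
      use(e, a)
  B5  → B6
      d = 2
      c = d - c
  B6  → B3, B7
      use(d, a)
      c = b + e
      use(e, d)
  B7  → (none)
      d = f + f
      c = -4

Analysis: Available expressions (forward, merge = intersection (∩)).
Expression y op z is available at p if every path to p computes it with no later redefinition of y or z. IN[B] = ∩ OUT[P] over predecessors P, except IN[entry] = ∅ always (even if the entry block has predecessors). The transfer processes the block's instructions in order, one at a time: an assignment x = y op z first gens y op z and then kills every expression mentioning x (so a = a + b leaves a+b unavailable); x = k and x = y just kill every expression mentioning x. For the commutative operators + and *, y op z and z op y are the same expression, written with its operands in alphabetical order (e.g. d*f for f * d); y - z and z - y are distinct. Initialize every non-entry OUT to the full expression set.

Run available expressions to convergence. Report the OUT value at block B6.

Answer: {a*f, b+e}

Working:
Per-block solution:
  B0: | IN={} | OUT={b-e, c-c}
  B1: | IN={} | OUT={}
  B2: | IN={} | OUT={}
  B3: | IN={} | OUT={f-c}
  B4: | IN={f-c} | OUT={a*f, f-c}
  B5: | IN={a*f, f-c} | OUT={a*f}
  B6: | IN={a*f} | OUT={a*f, b+e}
  B7: | IN={} | OUT={f+f}

Merge at B6: IN[B6] = OUT[B5] = {a*f}
Applying B6's transfer function to that IN value gives OUT[B6] (row B6 above).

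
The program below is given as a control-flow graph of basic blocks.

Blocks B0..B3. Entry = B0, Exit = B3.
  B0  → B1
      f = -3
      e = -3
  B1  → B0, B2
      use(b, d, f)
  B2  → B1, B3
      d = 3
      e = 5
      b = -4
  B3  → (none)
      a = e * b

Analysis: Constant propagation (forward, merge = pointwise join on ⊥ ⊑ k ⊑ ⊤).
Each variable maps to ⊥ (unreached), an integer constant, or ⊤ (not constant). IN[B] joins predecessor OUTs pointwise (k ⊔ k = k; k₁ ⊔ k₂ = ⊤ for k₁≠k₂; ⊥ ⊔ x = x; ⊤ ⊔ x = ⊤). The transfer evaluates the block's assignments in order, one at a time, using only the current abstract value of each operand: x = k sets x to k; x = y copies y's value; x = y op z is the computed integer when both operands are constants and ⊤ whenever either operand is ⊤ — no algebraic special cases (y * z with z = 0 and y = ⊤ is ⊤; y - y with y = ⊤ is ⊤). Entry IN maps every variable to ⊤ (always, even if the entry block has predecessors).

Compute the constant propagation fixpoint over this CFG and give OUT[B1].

Converged values:
  B0: | IN=(all ⊤) | OUT={e:-3, f:-3; rest ⊤}
  B1: | IN={f:-3; rest ⊤} | OUT={f:-3; rest ⊤}
  B2: | IN={f:-3; rest ⊤} | OUT={b:-4, d:3, e:5, f:-3; rest ⊤}
  B3: | IN={b:-4, d:3, e:5, f:-3; rest ⊤} | OUT={a:-20, b:-4, d:3, e:5, f:-3; rest ⊤}

Merge at B1: IN[B1] = OUT[B0] ⊔ OUT[B2] = {a: ⊤, b: ⊤, c: ⊤, d: ⊤, e: ⊤, f: -3}
Applying B1's transfer function to that IN value gives OUT[B1] (row B1 above).

Answer: {a: ⊤, b: ⊤, c: ⊤, d: ⊤, e: ⊤, f: -3}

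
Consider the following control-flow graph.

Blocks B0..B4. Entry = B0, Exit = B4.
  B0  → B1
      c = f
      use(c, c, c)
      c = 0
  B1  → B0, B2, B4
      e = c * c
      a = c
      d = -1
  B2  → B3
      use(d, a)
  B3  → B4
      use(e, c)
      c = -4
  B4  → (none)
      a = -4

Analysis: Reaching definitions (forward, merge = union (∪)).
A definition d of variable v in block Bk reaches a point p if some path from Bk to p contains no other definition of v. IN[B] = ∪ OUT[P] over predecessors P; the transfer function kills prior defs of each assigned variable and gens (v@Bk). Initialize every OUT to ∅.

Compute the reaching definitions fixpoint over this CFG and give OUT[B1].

Fixpoint table:
  B0: | IN={a@B1, c@B0, d@B1, e@B1} | OUT={a@B1, c@B0, d@B1, e@B1}
  B1: | IN={a@B1, c@B0, d@B1, e@B1} | OUT={a@B1, c@B0, d@B1, e@B1}
  B2: | IN={a@B1, c@B0, d@B1, e@B1} | OUT={a@B1, c@B0, d@B1, e@B1}
  B3: | IN={a@B1, c@B0, d@B1, e@B1} | OUT={a@B1, c@B3, d@B1, e@B1}
  B4: | IN={a@B1, c@B0, c@B3, d@B1, e@B1} | OUT={a@B4, c@B0, c@B3, d@B1, e@B1}

Merge at B1: IN[B1] = OUT[B0] = {a@B1, c@B0, d@B1, e@B1}
Applying B1's transfer function to that IN value gives OUT[B1] (row B1 above).

Answer: {a@B1, c@B0, d@B1, e@B1}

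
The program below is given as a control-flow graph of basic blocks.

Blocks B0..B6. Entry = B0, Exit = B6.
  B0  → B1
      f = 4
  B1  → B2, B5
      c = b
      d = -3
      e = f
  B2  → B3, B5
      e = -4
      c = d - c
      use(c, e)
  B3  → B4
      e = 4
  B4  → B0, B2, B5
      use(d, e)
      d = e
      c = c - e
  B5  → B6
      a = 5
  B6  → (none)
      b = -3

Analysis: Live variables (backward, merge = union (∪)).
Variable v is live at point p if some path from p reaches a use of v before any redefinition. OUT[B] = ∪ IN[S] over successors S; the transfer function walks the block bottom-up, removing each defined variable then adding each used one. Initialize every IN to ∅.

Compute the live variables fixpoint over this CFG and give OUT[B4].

Answer: {b, c, d}

Working:
Fixpoint table:
  B0:   IN={b}   OUT={b, f}
  B1:   IN={b, f}   OUT={b, c, d}
  B2:   IN={b, c, d}   OUT={b, c, d}
  B3:   IN={b, c, d}   OUT={b, c, d, e}
  B4:   IN={b, c, d, e}   OUT={b, c, d}
  B5:   IN={}   OUT={}
  B6:   IN={}   OUT={}

Merge at B4: OUT[B4] = IN[B0] ⊔ IN[B2] ⊔ IN[B5] = {b, c, d}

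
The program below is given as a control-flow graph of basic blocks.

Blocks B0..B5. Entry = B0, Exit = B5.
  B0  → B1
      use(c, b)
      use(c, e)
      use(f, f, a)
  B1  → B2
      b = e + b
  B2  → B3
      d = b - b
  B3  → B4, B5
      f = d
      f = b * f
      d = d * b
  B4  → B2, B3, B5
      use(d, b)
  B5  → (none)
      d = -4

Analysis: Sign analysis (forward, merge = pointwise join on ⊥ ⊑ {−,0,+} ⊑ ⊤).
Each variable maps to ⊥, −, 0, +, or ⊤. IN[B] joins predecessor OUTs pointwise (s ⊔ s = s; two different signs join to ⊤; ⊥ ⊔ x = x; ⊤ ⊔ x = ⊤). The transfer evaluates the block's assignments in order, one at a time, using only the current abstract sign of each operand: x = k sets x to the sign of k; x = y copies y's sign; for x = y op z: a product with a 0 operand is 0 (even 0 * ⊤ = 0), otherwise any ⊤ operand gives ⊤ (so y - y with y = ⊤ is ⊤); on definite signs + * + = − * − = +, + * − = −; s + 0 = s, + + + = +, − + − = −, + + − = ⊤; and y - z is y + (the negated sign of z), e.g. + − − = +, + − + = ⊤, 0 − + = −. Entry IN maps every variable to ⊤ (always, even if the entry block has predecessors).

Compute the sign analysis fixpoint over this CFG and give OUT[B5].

Fixpoint table:
  B0:  IN=(all ⊤)  OUT=(all ⊤)
  B1:  IN=(all ⊤)  OUT=(all ⊤)
  B2:  IN=(all ⊤)  OUT=(all ⊤)
  B3:  IN=(all ⊤)  OUT=(all ⊤)
  B4:  IN=(all ⊤)  OUT=(all ⊤)
  B5:  IN=(all ⊤)  OUT={d:-; rest ⊤}

Merge at B5: IN[B5] = OUT[B3] ⊔ OUT[B4] = {a: ⊤, b: ⊤, c: ⊤, d: ⊤, e: ⊤, f: ⊤}
Applying B5's transfer function to that IN value gives OUT[B5] (row B5 above).

Answer: {a: ⊤, b: ⊤, c: ⊤, d: -, e: ⊤, f: ⊤}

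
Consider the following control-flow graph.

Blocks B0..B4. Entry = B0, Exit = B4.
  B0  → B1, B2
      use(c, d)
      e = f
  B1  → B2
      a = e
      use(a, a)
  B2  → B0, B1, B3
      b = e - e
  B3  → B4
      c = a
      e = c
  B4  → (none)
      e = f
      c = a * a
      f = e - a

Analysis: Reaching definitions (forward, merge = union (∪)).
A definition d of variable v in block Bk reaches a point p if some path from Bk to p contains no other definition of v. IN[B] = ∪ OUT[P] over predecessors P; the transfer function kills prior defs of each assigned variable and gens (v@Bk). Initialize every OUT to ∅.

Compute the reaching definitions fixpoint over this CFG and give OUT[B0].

Per-block solution:
  B0:  IN={a@B1, b@B2, e@B0}  OUT={a@B1, b@B2, e@B0}
  B1:  IN={a@B1, b@B2, e@B0}  OUT={a@B1, b@B2, e@B0}
  B2:  IN={a@B1, b@B2, e@B0}  OUT={a@B1, b@B2, e@B0}
  B3:  IN={a@B1, b@B2, e@B0}  OUT={a@B1, b@B2, c@B3, e@B3}
  B4:  IN={a@B1, b@B2, c@B3, e@B3}  OUT={a@B1, b@B2, c@B4, e@B4, f@B4}

Merge at B0 (entry node, so the boundary value {} is joined with the incoming edge(s)): IN[B0] = {} ⊔ OUT[B2] = {a@B1, b@B2, e@B0}
Applying B0's transfer function to that IN value gives OUT[B0] (row B0 above).

Answer: {a@B1, b@B2, e@B0}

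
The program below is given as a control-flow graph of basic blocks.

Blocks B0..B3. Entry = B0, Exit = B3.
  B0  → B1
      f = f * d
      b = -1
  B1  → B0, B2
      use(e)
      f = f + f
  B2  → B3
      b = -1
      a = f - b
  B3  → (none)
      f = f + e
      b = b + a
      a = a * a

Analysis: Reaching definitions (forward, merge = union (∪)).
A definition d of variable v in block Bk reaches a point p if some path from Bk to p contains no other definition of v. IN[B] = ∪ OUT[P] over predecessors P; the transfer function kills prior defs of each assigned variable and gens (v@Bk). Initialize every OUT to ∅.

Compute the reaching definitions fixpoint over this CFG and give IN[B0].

Per-block solution:
  B0:   IN={b@B0, f@B1}   OUT={b@B0, f@B0}
  B1:   IN={b@B0, f@B0}   OUT={b@B0, f@B1}
  B2:   IN={b@B0, f@B1}   OUT={a@B2, b@B2, f@B1}
  B3:   IN={a@B2, b@B2, f@B1}   OUT={a@B3, b@B3, f@B3}

Merge at B0 (entry node, so the boundary value {} is joined with the incoming edge(s)): IN[B0] = {} ⊔ OUT[B1] = {b@B0, f@B1}

Answer: {b@B0, f@B1}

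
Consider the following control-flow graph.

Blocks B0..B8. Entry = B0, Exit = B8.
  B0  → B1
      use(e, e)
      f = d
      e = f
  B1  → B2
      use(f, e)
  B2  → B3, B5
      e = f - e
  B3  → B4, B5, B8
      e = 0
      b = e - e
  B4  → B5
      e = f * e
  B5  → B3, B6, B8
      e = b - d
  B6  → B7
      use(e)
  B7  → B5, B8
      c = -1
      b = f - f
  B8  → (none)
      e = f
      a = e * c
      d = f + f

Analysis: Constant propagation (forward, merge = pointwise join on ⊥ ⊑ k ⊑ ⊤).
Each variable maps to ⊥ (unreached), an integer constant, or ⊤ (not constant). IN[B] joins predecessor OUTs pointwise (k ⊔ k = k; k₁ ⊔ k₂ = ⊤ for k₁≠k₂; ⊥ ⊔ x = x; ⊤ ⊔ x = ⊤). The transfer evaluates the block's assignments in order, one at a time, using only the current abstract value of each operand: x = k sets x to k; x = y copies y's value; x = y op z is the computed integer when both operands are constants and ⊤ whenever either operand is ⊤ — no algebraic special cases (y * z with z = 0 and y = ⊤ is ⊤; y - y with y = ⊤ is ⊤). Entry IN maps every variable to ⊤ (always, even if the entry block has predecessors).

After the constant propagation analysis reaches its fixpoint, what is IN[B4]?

Answer: {a: ⊤, b: 0, c: ⊤, d: ⊤, e: 0, f: ⊤}

Derivation:
Fixpoint table:
  B0:  IN=(all ⊤)  OUT=(all ⊤)
  B1:  IN=(all ⊤)  OUT=(all ⊤)
  B2:  IN=(all ⊤)  OUT=(all ⊤)
  B3:  IN=(all ⊤)  OUT={b:0, e:0; rest ⊤}
  B4:  IN={b:0, e:0; rest ⊤}  OUT={b:0; rest ⊤}
  B5:  IN=(all ⊤)  OUT=(all ⊤)
  B6:  IN=(all ⊤)  OUT=(all ⊤)
  B7:  IN=(all ⊤)  OUT={c:-1; rest ⊤}
  B8:  IN=(all ⊤)  OUT=(all ⊤)

Merge at B4: IN[B4] = OUT[B3] = {a: ⊤, b: 0, c: ⊤, d: ⊤, e: 0, f: ⊤}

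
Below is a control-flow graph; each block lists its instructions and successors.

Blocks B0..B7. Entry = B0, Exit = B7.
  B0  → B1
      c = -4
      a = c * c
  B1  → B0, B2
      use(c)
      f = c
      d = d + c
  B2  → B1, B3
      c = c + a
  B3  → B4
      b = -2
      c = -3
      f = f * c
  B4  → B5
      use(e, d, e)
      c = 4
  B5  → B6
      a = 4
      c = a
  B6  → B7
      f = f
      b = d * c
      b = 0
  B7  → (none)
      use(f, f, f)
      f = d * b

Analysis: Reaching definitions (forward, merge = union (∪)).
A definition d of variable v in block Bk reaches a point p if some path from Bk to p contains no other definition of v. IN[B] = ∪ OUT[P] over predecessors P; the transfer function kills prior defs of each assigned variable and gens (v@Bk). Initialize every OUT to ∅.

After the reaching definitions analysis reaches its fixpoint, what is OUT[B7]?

Answer: {a@B5, b@B6, c@B5, d@B1, f@B7}

Trace:
Converged values:
  B0:  IN={a@B0, c@B0, c@B2, d@B1, f@B1}  OUT={a@B0, c@B0, d@B1, f@B1}
  B1:  IN={a@B0, c@B0, c@B2, d@B1, f@B1}  OUT={a@B0, c@B0, c@B2, d@B1, f@B1}
  B2:  IN={a@B0, c@B0, c@B2, d@B1, f@B1}  OUT={a@B0, c@B2, d@B1, f@B1}
  B3:  IN={a@B0, c@B2, d@B1, f@B1}  OUT={a@B0, b@B3, c@B3, d@B1, f@B3}
  B4:  IN={a@B0, b@B3, c@B3, d@B1, f@B3}  OUT={a@B0, b@B3, c@B4, d@B1, f@B3}
  B5:  IN={a@B0, b@B3, c@B4, d@B1, f@B3}  OUT={a@B5, b@B3, c@B5, d@B1, f@B3}
  B6:  IN={a@B5, b@B3, c@B5, d@B1, f@B3}  OUT={a@B5, b@B6, c@B5, d@B1, f@B6}
  B7:  IN={a@B5, b@B6, c@B5, d@B1, f@B6}  OUT={a@B5, b@B6, c@B5, d@B1, f@B7}

Merge at B7: IN[B7] = OUT[B6] = {a@B5, b@B6, c@B5, d@B1, f@B6}
Applying B7's transfer function to that IN value gives OUT[B7] (row B7 above).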